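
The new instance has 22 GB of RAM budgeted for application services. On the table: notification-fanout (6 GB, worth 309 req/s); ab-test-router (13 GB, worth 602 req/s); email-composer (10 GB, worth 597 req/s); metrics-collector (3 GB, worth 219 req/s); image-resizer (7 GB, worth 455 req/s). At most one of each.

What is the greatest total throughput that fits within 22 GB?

1271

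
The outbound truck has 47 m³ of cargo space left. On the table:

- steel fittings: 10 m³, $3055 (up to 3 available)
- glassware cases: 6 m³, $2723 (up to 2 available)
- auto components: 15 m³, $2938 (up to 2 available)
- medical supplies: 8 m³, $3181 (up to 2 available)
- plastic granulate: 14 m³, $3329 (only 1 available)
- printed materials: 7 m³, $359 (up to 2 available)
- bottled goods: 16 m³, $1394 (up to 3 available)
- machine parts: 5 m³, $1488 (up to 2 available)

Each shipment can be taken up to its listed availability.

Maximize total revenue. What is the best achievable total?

16683

Taking the top-ratio shipments first gives steel fittings + 2×glassware cases + 2×medical supplies + machine parts for 16351 (43 m³).
The 6 m³ tied up in glassware cases is better spent on steel fittings — total rises to 16683 (47 m³).
Every other selection either busts 47 m³ or exceeds an availability limit or fails to beat 16683.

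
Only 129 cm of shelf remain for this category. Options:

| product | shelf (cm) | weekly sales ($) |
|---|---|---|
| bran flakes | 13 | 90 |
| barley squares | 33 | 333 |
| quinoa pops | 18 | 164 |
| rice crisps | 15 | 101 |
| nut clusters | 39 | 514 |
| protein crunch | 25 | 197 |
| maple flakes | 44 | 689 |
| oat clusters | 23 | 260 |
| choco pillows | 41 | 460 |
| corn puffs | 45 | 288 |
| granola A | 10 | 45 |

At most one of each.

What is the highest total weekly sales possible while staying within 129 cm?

1663

Taking the top-ratio products first gives quinoa pops + nut clusters + maple flakes + oat clusters for 1627 (124 cm).
Dropping quinoa pops and oat clusters frees 41 cm; slotting in choco pillows (41 cm) lifts the total to 1663 at 124 cm.
The spare 5 cm is too small for any remaining product, and no exchange beats 1663.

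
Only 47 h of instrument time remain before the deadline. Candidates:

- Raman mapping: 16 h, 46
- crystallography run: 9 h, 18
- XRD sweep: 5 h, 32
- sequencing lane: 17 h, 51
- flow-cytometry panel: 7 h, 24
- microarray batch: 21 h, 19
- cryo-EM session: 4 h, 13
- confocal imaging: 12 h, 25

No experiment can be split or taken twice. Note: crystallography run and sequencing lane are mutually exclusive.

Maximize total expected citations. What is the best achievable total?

Density check — XRD sweep 6.40, flow-cytometry panel 3.43, cryo-EM session 3.25 are the best per h.
A density-first pass picks XRD sweep + sequencing lane + flow-cytometry panel + cryo-EM session + confocal imaging — 145 at 45 h.
Replace cryo-EM session and confocal imaging with Raman mapping: the trade gains 8 net, giving 153 at 45 h.
Runner-up XRD sweep + sequencing lane + flow-cytometry panel + cryo-EM session + confocal imaging tops out at 145.

153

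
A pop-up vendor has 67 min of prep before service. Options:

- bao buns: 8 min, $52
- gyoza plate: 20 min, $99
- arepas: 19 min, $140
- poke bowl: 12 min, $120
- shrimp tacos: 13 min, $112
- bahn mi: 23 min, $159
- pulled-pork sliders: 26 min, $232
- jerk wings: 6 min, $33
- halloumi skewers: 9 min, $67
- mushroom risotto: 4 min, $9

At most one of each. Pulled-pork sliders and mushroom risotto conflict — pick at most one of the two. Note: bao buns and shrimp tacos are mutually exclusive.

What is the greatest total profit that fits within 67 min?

The ratio ordering already packs tightly: poke bowl + shrimp tacos + pulled-pork sliders + jerk wings + halloumi skewers, 66 min, 564.
Nothing else feasible within 67 min beats 564.

564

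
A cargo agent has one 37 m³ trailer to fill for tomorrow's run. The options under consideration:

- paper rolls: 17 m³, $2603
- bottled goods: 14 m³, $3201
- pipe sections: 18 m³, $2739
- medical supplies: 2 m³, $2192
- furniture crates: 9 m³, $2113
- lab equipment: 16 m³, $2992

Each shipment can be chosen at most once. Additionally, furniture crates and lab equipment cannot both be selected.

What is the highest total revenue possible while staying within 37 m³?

8385

Density check — medical supplies 1096.00, furniture crates 234.78, bottled goods 228.64, lab equipment 187.00 are the best per m³.
Taking the top-ratio shipments first gives bottled goods + medical supplies + furniture crates for 7506 (25 m³).
Replace furniture crates with lab equipment: the trade gains 879 net, giving 8385 at 32 m³.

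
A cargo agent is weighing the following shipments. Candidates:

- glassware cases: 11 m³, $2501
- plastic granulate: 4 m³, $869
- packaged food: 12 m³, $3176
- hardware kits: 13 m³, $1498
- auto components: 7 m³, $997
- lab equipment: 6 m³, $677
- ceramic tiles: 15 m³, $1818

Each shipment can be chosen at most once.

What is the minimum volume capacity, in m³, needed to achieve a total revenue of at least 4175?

22

Need the lightest bundle worth ≥ 4175.
Taking glassware cases + plastic granulate + auto components gives 4367 (≥ 4175) for 22 m³.
No combination under 22 m³ hits 4175.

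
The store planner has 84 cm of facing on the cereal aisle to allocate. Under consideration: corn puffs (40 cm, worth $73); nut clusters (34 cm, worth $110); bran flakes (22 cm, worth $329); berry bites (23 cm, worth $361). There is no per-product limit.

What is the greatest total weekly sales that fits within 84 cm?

1083

3×berry bites uses 69 of the 84 cm and totals 1083.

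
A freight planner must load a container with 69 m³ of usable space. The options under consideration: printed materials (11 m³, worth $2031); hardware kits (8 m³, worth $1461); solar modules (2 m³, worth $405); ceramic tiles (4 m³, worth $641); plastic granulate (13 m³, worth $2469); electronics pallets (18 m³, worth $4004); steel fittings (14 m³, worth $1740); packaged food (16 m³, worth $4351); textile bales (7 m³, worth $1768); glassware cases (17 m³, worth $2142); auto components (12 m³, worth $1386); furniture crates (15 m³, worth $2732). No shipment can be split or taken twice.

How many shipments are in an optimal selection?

5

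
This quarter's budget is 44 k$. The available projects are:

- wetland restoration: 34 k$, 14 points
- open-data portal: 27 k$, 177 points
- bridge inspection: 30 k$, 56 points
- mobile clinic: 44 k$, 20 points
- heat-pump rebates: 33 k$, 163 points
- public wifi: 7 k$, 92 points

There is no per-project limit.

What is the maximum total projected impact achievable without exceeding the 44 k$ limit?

552

The ratio ordering already packs tightly: 6×public wifi, 42 k$, 552.
Every other selection either busts 44 k$ or fails to beat 552.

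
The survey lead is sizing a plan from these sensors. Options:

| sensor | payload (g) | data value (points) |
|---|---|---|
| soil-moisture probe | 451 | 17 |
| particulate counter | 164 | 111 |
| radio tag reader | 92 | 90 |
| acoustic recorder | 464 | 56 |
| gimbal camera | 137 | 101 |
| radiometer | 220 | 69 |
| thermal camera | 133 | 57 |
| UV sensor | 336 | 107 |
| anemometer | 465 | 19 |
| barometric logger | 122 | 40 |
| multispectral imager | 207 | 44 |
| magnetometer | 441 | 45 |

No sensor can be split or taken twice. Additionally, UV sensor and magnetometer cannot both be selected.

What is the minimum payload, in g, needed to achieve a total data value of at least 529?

1082

Look for the lowest-payload combination reaching 529.
particulate counter + radio tag reader + gimbal camera + radiometer + thermal camera + UV sensor reaches 535 using 1082 g.
No combination under 1082 g hits 529.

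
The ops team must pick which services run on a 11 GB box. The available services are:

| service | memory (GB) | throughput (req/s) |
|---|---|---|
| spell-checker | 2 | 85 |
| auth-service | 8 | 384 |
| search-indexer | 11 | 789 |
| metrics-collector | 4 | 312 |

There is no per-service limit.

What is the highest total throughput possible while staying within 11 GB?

789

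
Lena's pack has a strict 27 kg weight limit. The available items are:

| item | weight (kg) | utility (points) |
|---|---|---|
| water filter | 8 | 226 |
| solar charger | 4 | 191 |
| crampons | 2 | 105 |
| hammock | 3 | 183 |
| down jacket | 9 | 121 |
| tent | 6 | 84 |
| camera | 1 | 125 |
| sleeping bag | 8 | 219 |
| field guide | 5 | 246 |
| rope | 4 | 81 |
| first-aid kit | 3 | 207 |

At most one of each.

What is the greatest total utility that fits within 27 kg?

Best packing: water filter + solar charger + crampons + hammock + camera + field guide + first-aid kit — 26 kg, 1283 total.
That's the maximum — no swap from here does better than 1283.

1283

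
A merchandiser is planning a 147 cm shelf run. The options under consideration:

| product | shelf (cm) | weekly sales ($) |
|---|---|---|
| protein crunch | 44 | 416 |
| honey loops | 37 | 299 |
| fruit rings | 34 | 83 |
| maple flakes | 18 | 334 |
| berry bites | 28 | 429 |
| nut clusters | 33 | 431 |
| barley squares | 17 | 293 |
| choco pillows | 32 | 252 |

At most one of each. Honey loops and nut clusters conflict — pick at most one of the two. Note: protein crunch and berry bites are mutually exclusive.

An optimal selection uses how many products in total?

5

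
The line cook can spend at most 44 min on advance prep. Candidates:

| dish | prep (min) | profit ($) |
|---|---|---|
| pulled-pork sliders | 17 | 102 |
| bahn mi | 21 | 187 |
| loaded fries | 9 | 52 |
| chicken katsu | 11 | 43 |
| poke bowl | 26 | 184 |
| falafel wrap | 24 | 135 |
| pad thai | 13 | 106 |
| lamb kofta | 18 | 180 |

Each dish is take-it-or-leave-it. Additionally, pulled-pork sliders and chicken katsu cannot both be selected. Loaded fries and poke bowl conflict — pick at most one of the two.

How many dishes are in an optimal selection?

The maximum profit within 44 min is 367.
bahn mi + lamb kofta hits 367 at 39 min.
All optima have 2 dishes.

2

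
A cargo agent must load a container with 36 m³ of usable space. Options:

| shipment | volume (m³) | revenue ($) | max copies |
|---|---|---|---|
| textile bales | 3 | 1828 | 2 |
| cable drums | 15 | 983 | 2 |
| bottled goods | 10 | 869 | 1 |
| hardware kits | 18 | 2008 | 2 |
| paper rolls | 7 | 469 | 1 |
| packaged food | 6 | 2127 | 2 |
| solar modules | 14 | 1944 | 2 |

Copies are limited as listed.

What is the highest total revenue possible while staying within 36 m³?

9918

The ratio heuristic lands on 2×textile bales + 2×packaged food + solar modules (9854) but leaves 4 m³ idle.
The 14 m³ tied up in solar modules is better spent on hardware kits — total rises to 9918 (36 m³).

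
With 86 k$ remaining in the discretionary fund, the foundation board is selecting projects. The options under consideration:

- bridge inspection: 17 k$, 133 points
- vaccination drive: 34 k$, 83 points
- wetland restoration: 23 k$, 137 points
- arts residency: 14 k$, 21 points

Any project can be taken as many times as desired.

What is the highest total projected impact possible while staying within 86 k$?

Ranking by ratio (projected impact/k$): bridge inspection 7.82, wetland restoration 5.96, vaccination drive 2.44.
The ratio ordering already packs tightly: 5×bridge inspection, 85 k$, 665.
Nothing else within 86 k$ beats 665.

665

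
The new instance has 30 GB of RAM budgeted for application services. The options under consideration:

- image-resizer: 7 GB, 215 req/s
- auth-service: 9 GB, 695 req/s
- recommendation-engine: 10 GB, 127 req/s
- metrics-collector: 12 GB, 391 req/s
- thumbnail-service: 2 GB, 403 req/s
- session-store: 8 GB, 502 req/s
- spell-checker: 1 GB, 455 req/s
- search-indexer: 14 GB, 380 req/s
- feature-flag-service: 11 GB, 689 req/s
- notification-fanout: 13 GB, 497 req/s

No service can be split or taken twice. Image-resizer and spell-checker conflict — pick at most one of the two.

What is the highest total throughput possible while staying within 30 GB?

Best packing: auth-service + session-store + spell-checker + feature-flag-service — 29 GB, 2341 total.
An exhaustive check of the 1024 subsets confirms 2341.

2341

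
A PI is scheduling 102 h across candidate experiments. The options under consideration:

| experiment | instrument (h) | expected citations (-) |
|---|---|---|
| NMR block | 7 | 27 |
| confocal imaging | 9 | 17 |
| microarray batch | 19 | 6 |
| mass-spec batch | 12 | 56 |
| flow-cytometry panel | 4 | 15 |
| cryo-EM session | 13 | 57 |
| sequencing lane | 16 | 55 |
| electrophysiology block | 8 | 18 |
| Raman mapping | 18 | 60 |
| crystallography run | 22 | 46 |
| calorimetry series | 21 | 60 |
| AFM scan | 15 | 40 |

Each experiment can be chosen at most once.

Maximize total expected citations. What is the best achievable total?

355

By expected citations per h: mass-spec batch 4.67, cryo-EM session 4.38, NMR block 3.86 lead.
A density-first pass picks NMR block + mass-spec batch + flow-cytometry panel + cryo-EM session + sequencing lane + electrophysiology block + Raman mapping + calorimetry series — 348 at 99 h.
Dropping flow-cytometry panel and electrophysiology block frees 12 h; slotting in AFM scan (15 h) lifts the total to 355 at 102 h.
Nothing else within 102 h beats 355.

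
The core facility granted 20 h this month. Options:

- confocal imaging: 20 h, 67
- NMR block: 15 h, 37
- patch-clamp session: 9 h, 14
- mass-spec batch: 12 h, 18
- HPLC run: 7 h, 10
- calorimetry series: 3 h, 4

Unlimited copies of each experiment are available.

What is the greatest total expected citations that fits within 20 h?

67

Ranking by ratio (expected citations/h): confocal imaging 3.35, NMR block 2.47, patch-clamp session 1.56, mass-spec batch 1.50.
Best packing: confocal imaging — 20 h, 67 total.
No other feasible combination exceeds 67.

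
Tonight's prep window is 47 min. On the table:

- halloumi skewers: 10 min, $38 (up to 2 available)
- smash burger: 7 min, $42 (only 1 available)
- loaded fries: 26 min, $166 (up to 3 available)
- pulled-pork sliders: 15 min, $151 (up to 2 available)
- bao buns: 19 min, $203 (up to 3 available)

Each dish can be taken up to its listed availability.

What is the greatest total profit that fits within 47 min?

448

By profit per min: bao buns 10.68, pulled-pork sliders 10.07, loaded fries 6.38 lead.
Best packing: smash burger + 2×bao buns — 45 min, 448 total.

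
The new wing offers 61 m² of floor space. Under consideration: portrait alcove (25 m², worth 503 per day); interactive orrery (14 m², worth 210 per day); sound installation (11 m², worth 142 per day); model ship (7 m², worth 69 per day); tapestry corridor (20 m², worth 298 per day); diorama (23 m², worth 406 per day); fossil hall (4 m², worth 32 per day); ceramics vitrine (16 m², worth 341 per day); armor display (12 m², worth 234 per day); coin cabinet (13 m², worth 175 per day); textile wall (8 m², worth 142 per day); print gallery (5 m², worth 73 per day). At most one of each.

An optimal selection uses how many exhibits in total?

4

The maximum expected visitors within 61 m² is 1220.
For example portrait alcove + ceramics vitrine + armor display + textile wall achieves it, using 61 m².
Every optimal selection uses 4 exhibits.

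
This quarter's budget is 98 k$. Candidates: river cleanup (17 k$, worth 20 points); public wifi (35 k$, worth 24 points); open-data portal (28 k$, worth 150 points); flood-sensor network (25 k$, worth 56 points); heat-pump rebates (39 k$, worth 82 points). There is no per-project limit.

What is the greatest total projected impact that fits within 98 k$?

450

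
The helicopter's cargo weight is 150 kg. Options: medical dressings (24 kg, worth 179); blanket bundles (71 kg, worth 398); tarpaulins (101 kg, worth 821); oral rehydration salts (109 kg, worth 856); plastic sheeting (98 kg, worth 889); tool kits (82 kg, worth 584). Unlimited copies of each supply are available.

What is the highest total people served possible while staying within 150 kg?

Density check — plastic sheeting 9.07, tarpaulins 8.13, oral rehydration salts 7.85, medical dressings 7.46 are the best per kg.
The ratio ordering already packs tightly: 2×medical dressings + plastic sheeting, 146 kg, 1247.

1247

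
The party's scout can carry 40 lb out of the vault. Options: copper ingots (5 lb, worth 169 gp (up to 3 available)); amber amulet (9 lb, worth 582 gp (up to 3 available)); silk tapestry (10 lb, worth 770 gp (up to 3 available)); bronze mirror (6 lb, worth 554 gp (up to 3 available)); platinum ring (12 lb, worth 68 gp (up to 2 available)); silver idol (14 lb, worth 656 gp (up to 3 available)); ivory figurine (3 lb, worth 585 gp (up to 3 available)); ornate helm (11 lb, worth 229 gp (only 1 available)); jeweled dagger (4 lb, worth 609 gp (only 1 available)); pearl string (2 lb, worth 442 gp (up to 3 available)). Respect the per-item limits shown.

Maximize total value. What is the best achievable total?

A density-first pass picks 3×bronze mirror + 3×ivory figurine + jeweled dagger + 3×pearl string — 5352 at 37 lb.
Replace bronze mirror with amber amulet: the trade gains 28 net, giving 5380 at 40 lb.
Nothing else within 40 lb beats 5380.

5380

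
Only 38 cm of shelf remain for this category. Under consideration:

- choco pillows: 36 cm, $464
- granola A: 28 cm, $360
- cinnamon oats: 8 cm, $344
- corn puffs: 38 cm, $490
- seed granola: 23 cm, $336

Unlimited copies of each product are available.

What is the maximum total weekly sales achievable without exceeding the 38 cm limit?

Density check — cinnamon oats 43.00, seed granola 14.61, corn puffs 12.89, choco pillows 12.89 are the best per cm.
Taking 4×cinnamon oats: 32 cm used, 1376 in weekly sales.
Every other selection either busts 38 cm or fails to beat 1376.

1376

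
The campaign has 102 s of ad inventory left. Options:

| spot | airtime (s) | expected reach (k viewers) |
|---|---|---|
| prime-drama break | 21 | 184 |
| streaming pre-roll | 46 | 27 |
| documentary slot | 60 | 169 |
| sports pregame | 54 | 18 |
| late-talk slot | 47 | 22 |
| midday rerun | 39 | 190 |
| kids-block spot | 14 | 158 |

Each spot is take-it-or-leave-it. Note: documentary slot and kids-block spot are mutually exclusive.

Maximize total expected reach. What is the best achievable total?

532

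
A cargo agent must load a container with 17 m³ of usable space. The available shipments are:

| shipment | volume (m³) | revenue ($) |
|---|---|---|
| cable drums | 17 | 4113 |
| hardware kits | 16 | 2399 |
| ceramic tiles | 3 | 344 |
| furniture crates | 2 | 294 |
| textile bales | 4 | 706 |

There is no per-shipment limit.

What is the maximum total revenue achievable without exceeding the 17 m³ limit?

4113

Cable drums uses 17 of the 17 m³ and totals 4113.
No other feasible combination exceeds 4113.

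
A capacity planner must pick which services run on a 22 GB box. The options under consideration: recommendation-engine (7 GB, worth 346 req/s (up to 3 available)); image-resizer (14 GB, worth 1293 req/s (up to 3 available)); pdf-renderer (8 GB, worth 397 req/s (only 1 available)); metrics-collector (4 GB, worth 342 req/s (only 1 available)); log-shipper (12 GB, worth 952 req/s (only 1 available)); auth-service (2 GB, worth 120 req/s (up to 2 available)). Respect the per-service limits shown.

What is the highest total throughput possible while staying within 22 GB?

Best packing: image-resizer + metrics-collector + 2×auth-service — 22 GB, 1875 total.
Nothing else within 22 GB beats 1875.

1875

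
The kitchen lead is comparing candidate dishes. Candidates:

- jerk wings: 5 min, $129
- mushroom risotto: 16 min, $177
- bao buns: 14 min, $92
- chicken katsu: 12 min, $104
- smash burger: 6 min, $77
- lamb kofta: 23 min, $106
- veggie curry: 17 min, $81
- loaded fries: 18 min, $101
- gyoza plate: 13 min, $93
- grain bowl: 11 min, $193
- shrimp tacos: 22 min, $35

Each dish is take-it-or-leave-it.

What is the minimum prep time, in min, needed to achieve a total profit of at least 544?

Look for the lowest-prep combination reaching 544.
jerk wings + mushroom risotto + smash burger + grain bowl: 576 profit at 38 min.
No combination under 38 min hits 544.

38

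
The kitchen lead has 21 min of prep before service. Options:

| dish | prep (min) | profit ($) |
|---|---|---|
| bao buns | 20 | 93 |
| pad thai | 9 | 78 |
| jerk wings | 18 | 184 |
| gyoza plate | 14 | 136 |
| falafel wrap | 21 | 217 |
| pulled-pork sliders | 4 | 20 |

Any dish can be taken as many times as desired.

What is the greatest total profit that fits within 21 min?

217

Falafel wrap uses 21 of the 21 min and totals 217.
Every other selection either busts 21 min or fails to beat 217.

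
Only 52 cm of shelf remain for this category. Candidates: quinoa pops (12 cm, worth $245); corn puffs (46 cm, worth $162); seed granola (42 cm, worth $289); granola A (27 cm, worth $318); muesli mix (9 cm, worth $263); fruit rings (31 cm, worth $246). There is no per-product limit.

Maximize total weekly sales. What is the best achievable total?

1315

Density check — muesli mix 29.22, quinoa pops 20.42, granola A 11.78, fruit rings 7.94 are the best per cm.
Taking 5×muesli mix: 45 cm used, 1315 in weekly sales.
That's the maximum — no swap from here does better than 1315.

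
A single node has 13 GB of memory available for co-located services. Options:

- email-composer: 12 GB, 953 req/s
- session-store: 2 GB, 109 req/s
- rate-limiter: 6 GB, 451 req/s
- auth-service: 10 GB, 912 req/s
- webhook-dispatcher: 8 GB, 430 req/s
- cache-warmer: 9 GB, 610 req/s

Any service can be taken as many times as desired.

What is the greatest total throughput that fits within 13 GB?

The ratio ordering already packs tightly: session-store + auth-service, 12 GB, 1021.
No other feasible combination exceeds 1021.

1021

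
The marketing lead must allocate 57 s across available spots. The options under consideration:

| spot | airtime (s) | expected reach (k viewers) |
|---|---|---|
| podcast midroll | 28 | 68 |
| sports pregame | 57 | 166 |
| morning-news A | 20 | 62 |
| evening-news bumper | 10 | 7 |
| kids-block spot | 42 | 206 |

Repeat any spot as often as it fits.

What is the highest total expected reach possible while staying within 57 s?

Taking evening-news bumper + kids-block spot: 52 s used, 213 in expected reach.
No other feasible combination exceeds 213.

213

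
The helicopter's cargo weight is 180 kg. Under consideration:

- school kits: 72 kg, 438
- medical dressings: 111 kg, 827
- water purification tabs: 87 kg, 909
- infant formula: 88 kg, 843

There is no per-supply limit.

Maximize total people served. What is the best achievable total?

Taking 2×water purification tabs: 174 kg used, 1818 in people served.
Nothing else within 180 kg beats 1818.

1818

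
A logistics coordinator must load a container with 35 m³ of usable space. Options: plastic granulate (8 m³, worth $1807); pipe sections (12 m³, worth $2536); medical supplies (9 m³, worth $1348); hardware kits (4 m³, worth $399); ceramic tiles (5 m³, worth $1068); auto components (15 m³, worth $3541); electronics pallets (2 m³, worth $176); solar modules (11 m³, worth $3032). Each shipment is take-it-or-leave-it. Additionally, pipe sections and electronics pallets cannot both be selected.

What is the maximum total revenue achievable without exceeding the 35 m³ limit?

8380

The ratio ordering already packs tightly: plastic granulate + auto components + solar modules, 34 m³, 8380.
The closest alternative, hardware kits + ceramic tiles + auto components + solar modules, reaches only 8040.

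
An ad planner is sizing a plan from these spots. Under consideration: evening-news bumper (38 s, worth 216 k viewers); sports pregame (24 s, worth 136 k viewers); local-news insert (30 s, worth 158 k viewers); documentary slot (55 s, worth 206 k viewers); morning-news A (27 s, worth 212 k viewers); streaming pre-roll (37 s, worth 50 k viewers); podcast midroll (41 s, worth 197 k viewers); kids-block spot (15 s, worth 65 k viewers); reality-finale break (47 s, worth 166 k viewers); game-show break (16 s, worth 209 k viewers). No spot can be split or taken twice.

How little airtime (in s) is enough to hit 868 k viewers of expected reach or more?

135

Minimise s subject to total expected reach ≥ 868.
evening-news bumper + sports pregame + local-news insert + morning-news A + game-show break: 931 expected reach at 135 s.
Below 135 s the best achievable stays under 868.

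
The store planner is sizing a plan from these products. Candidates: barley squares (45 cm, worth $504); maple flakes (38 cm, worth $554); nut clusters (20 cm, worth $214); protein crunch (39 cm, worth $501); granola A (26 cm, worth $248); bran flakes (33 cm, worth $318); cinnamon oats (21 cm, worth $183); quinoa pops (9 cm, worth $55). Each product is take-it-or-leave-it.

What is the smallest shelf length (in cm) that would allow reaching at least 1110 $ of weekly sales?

Need the lightest bundle worth ≥ 1110.
Taking maple flakes + protein crunch + quinoa pops gives 1110 (≥ 1110) for 86 cm.
Any bundle with less than 86 cm falls short of 1110.

86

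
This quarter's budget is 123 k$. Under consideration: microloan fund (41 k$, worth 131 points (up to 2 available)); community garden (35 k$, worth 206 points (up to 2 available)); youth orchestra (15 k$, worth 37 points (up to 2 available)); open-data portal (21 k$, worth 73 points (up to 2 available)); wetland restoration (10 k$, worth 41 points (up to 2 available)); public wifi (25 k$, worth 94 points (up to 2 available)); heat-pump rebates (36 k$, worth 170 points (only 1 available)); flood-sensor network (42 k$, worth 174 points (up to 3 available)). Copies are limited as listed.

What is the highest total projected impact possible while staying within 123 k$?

627

The ratio heuristic lands on 2×community garden + wetland restoration + heat-pump rebates (623) but leaves 7 k$ idle.
The 36 k$ tied up in heat-pump rebates is better spent on flood-sensor network — total rises to 627 (122 k$).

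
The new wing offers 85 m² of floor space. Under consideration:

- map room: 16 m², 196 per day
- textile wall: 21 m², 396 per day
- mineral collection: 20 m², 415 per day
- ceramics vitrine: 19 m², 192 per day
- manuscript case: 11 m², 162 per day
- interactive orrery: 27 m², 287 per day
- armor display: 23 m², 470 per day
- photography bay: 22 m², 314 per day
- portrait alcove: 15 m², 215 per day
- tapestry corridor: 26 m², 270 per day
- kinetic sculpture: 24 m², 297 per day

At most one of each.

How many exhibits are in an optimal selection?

Best achievable expected visitors is 1496.
One optimal bundle: textile wall + mineral collection + armor display + portrait alcove (79 m²).
Every optimal selection uses 4 exhibits.

4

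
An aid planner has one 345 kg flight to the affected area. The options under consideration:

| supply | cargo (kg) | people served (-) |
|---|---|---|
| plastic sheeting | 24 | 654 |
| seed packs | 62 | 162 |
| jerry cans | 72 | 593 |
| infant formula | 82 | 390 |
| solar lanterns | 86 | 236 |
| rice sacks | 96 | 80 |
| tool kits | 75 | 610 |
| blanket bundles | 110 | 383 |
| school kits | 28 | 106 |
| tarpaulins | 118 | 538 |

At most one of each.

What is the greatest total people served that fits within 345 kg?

2515

Best packing: plastic sheeting + seed packs + jerry cans + infant formula + tool kits + school kits — 343 kg, 2515 total.
The spare 2 kg is too small for any remaining supply, and no exchange beats 2515.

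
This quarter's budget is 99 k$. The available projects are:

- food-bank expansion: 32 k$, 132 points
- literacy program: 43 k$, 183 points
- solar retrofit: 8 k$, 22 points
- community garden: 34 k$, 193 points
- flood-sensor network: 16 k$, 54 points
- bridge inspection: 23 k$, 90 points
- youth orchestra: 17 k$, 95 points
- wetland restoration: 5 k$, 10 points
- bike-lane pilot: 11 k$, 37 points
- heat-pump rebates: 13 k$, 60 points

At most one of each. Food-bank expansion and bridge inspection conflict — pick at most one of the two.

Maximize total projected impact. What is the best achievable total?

481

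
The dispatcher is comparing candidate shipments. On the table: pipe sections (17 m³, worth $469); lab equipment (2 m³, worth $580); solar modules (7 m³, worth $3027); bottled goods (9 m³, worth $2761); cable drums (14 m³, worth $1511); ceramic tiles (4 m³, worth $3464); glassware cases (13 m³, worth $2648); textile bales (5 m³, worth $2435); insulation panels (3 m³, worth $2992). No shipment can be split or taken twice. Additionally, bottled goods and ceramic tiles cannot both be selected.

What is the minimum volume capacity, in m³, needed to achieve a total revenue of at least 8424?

12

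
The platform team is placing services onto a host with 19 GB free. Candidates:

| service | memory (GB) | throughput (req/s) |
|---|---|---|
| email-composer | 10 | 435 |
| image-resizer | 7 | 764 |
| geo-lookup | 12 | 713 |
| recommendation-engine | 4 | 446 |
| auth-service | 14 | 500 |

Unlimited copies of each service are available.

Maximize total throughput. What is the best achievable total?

2102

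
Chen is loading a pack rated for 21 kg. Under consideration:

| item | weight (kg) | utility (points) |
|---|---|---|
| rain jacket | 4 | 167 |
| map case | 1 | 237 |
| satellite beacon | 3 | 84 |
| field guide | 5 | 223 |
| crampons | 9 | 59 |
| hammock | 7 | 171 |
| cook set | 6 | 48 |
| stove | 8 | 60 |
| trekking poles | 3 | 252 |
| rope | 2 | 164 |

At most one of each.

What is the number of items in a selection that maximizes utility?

Best achievable utility is 1131.
map case + satellite beacon + field guide + hammock + trekking poles + rope hits 1131 at 21 kg.
Every optimal selection uses 6 items.

6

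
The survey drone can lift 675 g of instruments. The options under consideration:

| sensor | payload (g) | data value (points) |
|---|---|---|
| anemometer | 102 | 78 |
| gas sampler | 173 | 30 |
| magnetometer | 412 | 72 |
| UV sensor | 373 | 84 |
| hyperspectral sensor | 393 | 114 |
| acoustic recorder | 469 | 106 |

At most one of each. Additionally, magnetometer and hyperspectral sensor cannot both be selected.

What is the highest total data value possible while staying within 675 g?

222

Best packing: anemometer + gas sampler + hyperspectral sensor — 668 g, 222 total.
Runner-up anemometer + gas sampler + UV sensor tops out at 192.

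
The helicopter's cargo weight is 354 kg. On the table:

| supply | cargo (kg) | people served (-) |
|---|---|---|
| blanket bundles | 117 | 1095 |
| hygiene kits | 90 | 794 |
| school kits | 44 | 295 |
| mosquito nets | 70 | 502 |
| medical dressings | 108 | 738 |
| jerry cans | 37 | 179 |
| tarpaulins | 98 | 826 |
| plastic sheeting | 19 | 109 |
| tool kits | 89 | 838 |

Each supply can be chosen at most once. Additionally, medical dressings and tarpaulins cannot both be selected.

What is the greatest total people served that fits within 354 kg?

The ratio heuristic lands on blanket bundles + hygiene kits + school kits + tool kits (3022) but leaves 14 kg idle.
Replace hygiene kits with tarpaulins: the trade gains 32 net, giving 3054 at 348 kg.
Runner-up blanket bundles + hygiene kits + school kits + tool kits tops out at 3022.

3054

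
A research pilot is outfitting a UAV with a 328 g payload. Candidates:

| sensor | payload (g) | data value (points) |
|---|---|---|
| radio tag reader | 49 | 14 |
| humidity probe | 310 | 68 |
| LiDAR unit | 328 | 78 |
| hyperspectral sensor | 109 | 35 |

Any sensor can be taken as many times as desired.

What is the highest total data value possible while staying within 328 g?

105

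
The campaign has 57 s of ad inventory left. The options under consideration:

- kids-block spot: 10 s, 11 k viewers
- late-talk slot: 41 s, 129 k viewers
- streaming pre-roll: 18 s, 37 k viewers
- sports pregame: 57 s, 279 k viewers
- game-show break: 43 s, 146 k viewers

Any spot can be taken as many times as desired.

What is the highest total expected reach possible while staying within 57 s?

Ranking by ratio (expected reach/s): sports pregame 4.89, game-show break 3.40, late-talk slot 3.15.
Taking sports pregame: 57 s used, 279 in expected reach.
That's the maximum — no swap from here does better than 279.

279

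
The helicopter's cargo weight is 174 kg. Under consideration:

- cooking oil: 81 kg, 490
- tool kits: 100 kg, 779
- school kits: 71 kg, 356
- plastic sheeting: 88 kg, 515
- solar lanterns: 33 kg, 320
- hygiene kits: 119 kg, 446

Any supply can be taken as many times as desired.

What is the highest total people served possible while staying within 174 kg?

1600

Ranking by ratio (people served/kg): solar lanterns 9.70, tool kits 7.79, cooking oil 6.05, plastic sheeting 5.85.
Taking 5×solar lanterns: 165 kg used, 1600 in people served.
The spare 9 kg is too small for any remaining supply, and no exchange beats 1600.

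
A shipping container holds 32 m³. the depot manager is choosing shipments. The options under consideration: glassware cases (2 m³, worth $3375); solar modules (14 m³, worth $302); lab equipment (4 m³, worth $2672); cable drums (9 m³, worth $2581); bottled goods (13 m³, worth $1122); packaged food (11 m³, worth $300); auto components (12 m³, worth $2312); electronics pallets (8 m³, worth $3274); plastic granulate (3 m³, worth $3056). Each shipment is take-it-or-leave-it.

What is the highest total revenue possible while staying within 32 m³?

Taking glassware cases + lab equipment + cable drums + electronics pallets + plastic granulate: 26 m³ used, 14958 in revenue.
That's the maximum — no swap from here does better than 14958.

14958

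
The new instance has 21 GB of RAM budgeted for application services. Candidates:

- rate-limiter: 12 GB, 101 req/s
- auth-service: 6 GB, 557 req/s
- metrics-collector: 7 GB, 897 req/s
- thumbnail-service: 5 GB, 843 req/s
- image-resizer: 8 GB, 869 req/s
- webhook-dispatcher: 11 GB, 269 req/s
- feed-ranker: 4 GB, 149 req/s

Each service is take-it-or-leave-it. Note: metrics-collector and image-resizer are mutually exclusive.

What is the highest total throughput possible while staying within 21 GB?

Taking auth-service + metrics-collector + thumbnail-service: 18 GB used, 2297 in throughput.
The closest alternative, auth-service + thumbnail-service + image-resizer, reaches only 2269.

2297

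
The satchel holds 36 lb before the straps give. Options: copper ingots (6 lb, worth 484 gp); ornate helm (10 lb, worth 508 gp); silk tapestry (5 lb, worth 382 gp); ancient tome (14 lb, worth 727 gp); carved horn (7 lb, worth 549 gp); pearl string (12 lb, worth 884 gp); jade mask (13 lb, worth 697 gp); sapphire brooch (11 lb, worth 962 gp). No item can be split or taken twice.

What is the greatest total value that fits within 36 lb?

Filling by ratio: copper ingots + silk tapestry + carved horn + sapphire brooch for 2377, with 7 lb left unused.
The 5 lb tied up in silk tapestry is better spent on pearl string — total rises to 2879 (36 lb).
An exhaustive check of the 256 subsets confirms 2879.

2879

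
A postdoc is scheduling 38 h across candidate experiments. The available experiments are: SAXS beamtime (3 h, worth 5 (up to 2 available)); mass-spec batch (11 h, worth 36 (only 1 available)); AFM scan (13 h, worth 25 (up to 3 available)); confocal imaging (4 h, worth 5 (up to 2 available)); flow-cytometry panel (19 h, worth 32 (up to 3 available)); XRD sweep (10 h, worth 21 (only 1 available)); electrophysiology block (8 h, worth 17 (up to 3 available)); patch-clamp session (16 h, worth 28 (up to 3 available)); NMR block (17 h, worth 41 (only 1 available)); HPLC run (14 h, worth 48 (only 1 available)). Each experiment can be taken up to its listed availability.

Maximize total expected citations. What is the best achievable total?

Taking the top-ratio experiments first gives SAXS beamtime + mass-spec batch + electrophysiology block + HPLC run for 106 (36 h).
Dropping electrophysiology block frees 8 h; slotting in XRD sweep (10 h) lifts the total to 110 at 38 h.

110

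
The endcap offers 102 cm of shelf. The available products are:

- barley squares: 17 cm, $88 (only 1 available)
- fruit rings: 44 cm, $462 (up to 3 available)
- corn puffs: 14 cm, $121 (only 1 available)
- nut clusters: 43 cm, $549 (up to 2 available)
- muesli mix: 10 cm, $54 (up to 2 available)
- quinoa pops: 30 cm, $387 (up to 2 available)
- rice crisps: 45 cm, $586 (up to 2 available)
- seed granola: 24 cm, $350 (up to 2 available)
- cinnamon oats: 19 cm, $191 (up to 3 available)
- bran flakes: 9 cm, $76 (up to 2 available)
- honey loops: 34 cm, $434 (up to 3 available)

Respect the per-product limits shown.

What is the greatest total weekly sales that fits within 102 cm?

1362

The ratio ordering already packs tightly: rice crisps + 2×seed granola + bran flakes, 102 cm, 1362.
No other feasible combination exceeds 1362.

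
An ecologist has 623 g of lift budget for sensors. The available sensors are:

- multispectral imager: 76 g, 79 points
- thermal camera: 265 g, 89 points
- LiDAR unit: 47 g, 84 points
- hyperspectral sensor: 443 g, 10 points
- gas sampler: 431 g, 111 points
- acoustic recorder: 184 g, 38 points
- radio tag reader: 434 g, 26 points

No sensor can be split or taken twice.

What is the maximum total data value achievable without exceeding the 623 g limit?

290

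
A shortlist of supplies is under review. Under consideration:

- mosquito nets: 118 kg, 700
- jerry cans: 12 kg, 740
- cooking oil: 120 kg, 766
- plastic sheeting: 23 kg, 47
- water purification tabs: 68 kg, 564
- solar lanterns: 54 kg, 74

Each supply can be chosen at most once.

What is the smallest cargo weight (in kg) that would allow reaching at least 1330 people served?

Minimise kg subject to total people served ≥ 1330.
Taking jerry cans + plastic sheeting + water purification tabs gives 1351 (≥ 1330) for 103 kg.
Any bundle with less than 103 kg falls short of 1330.

103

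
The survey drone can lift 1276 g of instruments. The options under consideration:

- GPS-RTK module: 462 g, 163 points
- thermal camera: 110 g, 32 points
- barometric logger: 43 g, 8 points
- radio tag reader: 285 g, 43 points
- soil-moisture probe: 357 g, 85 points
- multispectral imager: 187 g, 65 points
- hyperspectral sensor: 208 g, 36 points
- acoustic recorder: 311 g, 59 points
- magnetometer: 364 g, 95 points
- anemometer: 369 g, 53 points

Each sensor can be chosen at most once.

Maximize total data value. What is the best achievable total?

367

The ratio heuristic lands on GPS-RTK module + thermal camera + barometric logger + multispectral imager + magnetometer (363) but leaves 110 g idle.
Dropping thermal camera frees 110 g; slotting in hyperspectral sensor (208 g) lifts the total to 367 at 1264 g.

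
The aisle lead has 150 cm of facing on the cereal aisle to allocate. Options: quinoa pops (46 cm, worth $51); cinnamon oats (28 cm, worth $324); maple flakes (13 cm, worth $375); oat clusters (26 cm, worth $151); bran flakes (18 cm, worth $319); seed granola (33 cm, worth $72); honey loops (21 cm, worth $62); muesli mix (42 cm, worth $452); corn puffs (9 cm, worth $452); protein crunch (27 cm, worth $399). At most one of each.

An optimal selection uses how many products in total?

6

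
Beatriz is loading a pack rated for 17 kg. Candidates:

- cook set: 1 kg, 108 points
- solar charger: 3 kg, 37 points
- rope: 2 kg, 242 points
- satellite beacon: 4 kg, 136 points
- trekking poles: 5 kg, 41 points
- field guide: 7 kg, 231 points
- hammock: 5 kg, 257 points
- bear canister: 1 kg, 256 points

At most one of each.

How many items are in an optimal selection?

Optimal total is 1094.
One optimal bundle: cook set + rope + field guide + hammock + bear canister (16 kg).
Any selection reaching 1094 contains exactly 5 items.

5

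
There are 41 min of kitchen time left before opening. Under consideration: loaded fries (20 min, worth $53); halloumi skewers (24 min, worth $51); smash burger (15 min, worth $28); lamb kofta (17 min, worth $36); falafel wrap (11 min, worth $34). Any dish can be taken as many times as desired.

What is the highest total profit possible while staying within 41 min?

106

Ranking by ratio (profit/min): falafel wrap 3.09, loaded fries 2.65, halloumi skewers 2.12, lamb kofta 2.12.
Filling by ratio: 3×falafel wrap for 102, with 8 min left unused.
Replace 3×falafel wrap with 2×loaded fries: the trade gains 4 net, giving 106 at 40 min.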